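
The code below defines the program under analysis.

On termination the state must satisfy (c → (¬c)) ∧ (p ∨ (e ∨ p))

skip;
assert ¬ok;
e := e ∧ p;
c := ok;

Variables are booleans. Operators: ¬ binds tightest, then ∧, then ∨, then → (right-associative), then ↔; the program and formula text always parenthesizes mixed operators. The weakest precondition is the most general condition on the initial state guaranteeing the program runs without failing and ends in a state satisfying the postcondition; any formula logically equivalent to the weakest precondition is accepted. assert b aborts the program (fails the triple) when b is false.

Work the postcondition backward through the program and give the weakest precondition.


Working backward. After the program, the postcondition (c → (¬c)) ∧ (p ∨ (e ∨ p)) must hold; in canonical form it is (c → (¬c)) ∧ (p ∨ e).
Before c := ok: (ok → (¬ok)) ∧ (p ∨ e)
Before e := e ∧ p: (ok → (¬ok)) ∧ (p ∨ (e ∧ p))
Before assert ¬ok: (¬ok) ∧ (ok → (¬ok)) ∧ (p ∨ (e ∧ p))
Before skip: (¬ok) ∧ (ok → (¬ok)) ∧ (p ∨ (e ∧ p))
Answer: WP = (¬ok) ∧ (ok → (¬ok)) ∧ (p ∨ (e ∧ p))


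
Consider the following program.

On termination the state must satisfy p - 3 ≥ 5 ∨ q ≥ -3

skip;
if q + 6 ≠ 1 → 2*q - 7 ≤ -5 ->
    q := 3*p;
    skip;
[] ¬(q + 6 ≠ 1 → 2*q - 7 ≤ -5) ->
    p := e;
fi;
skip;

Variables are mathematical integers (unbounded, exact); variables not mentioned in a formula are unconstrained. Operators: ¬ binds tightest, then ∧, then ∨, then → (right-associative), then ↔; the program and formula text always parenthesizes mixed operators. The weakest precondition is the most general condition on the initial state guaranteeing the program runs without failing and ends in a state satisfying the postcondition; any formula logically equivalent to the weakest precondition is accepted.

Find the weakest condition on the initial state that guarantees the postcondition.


Working backward. After the program, the postcondition p - 3 ≥ 5 ∨ q ≥ -3 must hold; in canonical form it is p ≥ 8 ∨ q ≥ -3.
Before skip: p ≥ 8 ∨ q ≥ -3
Then branch requires p ≥ 8 ∨ 3*p ≥ -3; else branch requires e ≥ 8 ∨ q ≥ -3.
Before the if: ((q ≠ -5 → 2*q ≤ 2) → (p ≥ 8 ∨ 3*p ≥ -3)) ∧ ((¬(q ≠ -5 → 2*q ≤ 2)) → (e ≥ 8 ∨ q ≥ -3))
Before skip: ((q ≠ -5 → 2*q ≤ 2) → (p ≥ 8 ∨ 3*p ≥ -3)) ∧ ((¬(q ≠ -5 → 2*q ≤ 2)) → (e ≥ 8 ∨ q ≥ -3))
Answer: WP = ((q ≠ -5 → 2*q ≤ 2) → (p ≥ 8 ∨ 3*p ≥ -3)) ∧ ((¬(q ≠ -5 → 2*q ≤ 2)) → (e ≥ 8 ∨ q ≥ -3))


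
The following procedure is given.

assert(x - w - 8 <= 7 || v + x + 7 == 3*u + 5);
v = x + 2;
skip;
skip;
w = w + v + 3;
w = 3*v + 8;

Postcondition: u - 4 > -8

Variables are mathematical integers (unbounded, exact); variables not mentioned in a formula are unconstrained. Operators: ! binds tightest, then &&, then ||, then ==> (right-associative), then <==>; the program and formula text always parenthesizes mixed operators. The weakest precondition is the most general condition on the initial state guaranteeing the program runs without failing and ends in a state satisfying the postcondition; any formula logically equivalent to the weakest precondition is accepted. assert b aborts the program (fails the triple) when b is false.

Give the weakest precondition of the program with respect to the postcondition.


Working backward. After the program, the postcondition u - 4 > -8 must hold; in canonical form it is u > -4.
Before w := 3*v + 8: u > -4
Before w := w + v + 3: u > -4
Before skip: u > -4
Before skip: u > -4
Before v := x + 2: u > -4
Before assert x - w - 8 <= 7 || v + x + 7 == 3*u + 5: (x <= w + 15 || v + x == 3*u - 2) && u > -4
Answer: WP = (x <= w + 15 || v + x == 3*u - 2) && u > -4


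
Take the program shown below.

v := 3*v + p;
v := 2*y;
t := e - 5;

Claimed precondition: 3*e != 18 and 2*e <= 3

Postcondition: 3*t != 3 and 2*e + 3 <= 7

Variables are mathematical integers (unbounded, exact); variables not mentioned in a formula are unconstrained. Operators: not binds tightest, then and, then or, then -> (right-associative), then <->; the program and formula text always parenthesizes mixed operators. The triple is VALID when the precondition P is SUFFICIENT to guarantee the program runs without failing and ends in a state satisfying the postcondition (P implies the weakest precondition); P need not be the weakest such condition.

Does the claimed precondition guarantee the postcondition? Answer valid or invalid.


Working backward. After the program, the postcondition 3*t != 3 and 2*e + 3 <= 7 must hold; in canonical form it is 3*t != 3 and 2*e <= 4.
Before t := e - 5: 3*e != 18 and 2*e <= 4
Before v := 2*y: 3*e != 18 and 2*e <= 4
Before v := 3*v + p: 3*e != 18 and 2*e <= 4
The weakest precondition is 3*e != 18 and 2*e <= 4.
Check whether 3*e != 18 and 2*e <= 3 implies it.
Every state satisfying the precondition satisfies the weakest precondition: the implication holds.
Answer: valid


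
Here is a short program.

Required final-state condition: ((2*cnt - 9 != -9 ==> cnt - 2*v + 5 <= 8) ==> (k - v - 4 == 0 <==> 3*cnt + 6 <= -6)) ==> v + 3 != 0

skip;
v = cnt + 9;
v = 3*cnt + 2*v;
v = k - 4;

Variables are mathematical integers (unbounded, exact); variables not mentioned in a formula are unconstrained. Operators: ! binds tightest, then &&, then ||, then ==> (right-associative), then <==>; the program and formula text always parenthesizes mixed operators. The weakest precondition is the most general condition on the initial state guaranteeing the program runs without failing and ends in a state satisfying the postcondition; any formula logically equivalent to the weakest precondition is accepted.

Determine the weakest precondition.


Working backward. After the program, the postcondition ((2*cnt - 9 != -9 ==> cnt - 2*v + 5 <= 8) ==> (k - v - 4 == 0 <==> 3*cnt + 6 <= -6)) ==> v + 3 != 0 must hold; in canonical form it is ((2*cnt != 0 ==> cnt <= 2*v + 3) ==> (k == v + 4 <==> 3*cnt <= -12)) ==> v != -3.
Before v := k - 4: ((2*cnt != 0 ==> cnt <= 2*k - 5) ==> 3*cnt <= -12) ==> k != 1
Before v := 3*cnt + 2*v: ((2*cnt != 0 ==> cnt <= 2*k - 5) ==> 3*cnt <= -12) ==> k != 1
Before v := cnt + 9: ((2*cnt != 0 ==> cnt <= 2*k - 5) ==> 3*cnt <= -12) ==> k != 1
Before skip: ((2*cnt != 0 ==> cnt <= 2*k - 5) ==> 3*cnt <= -12) ==> k != 1
Answer: WP = ((2*cnt != 0 ==> cnt <= 2*k - 5) ==> 3*cnt <= -12) ==> k != 1


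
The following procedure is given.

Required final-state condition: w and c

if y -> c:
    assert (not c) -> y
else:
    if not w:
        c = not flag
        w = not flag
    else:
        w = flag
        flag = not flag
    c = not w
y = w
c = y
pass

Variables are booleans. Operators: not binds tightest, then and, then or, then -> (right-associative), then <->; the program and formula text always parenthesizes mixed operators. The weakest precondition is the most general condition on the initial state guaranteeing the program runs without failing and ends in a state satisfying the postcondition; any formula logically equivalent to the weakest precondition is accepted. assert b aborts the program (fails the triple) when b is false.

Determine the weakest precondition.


Working backward. After the program, w and c must hold.
Before skip: w and c
Before c := y: w and y
Before y := w: w
Then branch requires ((not c) -> y) and w; else branch requires ((not w) -> (not flag)) and (w -> flag).
Before the if: ((y -> c) -> (((not c) -> y) and w)) and ((not (y -> c)) -> (((not w) -> (not flag)) and (w -> flag)))
Answer: WP = ((y -> c) -> (((not c) -> y) and w)) and ((not (y -> c)) -> (((not w) -> (not flag)) and (w -> flag)))


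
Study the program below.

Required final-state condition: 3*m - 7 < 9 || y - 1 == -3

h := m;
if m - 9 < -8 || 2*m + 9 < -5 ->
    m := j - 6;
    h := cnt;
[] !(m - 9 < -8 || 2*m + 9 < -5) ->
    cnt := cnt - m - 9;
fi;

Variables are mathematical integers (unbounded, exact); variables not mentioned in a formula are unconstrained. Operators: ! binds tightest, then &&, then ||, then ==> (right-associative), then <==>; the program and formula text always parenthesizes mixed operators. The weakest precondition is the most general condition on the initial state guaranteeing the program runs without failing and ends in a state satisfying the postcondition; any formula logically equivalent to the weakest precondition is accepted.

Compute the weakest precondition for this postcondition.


Working backward. After the program, the postcondition 3*m - 7 < 9 || y - 1 == -3 must hold; in canonical form it is 3*m < 16 || y == -2.
Then branch requires 3*j < 34 || y == -2; else branch requires 3*m < 16 || y == -2.
Before the if: ((m < 1 || 2*m < -14) ==> (3*j < 34 || y == -2)) && ((!(m < 1 || 2*m < -14)) ==> (3*m < 16 || y == -2))
Before h := m: ((m < 1 || 2*m < -14) ==> (3*j < 34 || y == -2)) && ((!(m < 1 || 2*m < -14)) ==> (3*m < 16 || y == -2))
Answer: WP = ((m < 1 || 2*m < -14) ==> (3*j < 34 || y == -2)) && ((!(m < 1 || 2*m < -14)) ==> (3*m < 16 || y == -2))


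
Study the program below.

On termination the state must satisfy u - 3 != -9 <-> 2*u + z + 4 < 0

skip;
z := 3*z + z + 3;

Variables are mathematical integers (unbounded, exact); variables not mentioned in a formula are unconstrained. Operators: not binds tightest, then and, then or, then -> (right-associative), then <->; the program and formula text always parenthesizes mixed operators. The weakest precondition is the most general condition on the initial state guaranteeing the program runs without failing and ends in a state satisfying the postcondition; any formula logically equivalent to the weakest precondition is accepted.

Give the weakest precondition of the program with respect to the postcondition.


Working backward. After the program, the postcondition u - 3 != -9 <-> 2*u + z + 4 < 0 must hold; in canonical form it is u != -6 <-> 2*u + z < -4.
Before z := 3*z + z + 3: u != -6 <-> 2*u + 4*z < -7
Before skip: u != -6 <-> 2*u + 4*z < -7
Answer: WP = u != -6 <-> 2*u + 4*z < -7


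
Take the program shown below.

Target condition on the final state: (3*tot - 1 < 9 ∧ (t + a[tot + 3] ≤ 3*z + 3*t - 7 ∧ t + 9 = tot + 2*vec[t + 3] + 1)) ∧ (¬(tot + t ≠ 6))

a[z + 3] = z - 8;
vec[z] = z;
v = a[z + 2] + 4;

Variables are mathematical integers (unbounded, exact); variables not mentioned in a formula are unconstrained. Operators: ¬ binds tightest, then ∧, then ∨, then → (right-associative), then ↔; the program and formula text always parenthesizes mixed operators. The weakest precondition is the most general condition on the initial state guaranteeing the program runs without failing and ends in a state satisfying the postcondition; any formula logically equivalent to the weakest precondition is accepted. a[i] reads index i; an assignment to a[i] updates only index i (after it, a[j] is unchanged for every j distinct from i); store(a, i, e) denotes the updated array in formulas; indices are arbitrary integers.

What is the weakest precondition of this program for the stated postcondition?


Working backward. After the program, the postcondition (3*tot - 1 < 9 ∧ (t + a[tot + 3] ≤ 3*z + 3*t - 7 ∧ t + 9 = tot + 2*vec[t + 3] + 1)) ∧ (¬(tot + t ≠ 6)) must hold; in canonical form it is 3*tot < 10 ∧ a[tot + 3] ≤ 2*t + 3*z - 7 ∧ t = 2*vec[t + 3] + tot - 8 ∧ (¬(t + tot ≠ 6)).
Before v := a[z + 2] + 4: 3*tot < 10 ∧ a[tot + 3] ≤ 2*t + 3*z - 7 ∧ t = 2*vec[t + 3] + tot - 8 ∧ (¬(t + tot ≠ 6))
Before vec[z] := z: 3*tot < 10 ∧ a[tot + 3] ≤ 2*t + 3*z - 7 ∧ t = 2*store(vec, z, z)[t + 3] + tot - 8 ∧ (¬(t + tot ≠ 6))
Before a[z + 3] := z - 8: 3*tot < 10 ∧ store(a, z + 3, z - 8)[tot + 3] ≤ 2*t + 3*z - 7 ∧ t = 2*store(vec, z, z)[t + 3] + tot - 8 ∧ (¬(t + tot ≠ 6))
Answer: WP = 3*tot < 10 ∧ store(a, z + 3, z - 8)[tot + 3] ≤ 2*t + 3*z - 7 ∧ t = 2*store(vec, z, z)[t + 3] + tot - 8 ∧ (¬(t + tot ≠ 6))


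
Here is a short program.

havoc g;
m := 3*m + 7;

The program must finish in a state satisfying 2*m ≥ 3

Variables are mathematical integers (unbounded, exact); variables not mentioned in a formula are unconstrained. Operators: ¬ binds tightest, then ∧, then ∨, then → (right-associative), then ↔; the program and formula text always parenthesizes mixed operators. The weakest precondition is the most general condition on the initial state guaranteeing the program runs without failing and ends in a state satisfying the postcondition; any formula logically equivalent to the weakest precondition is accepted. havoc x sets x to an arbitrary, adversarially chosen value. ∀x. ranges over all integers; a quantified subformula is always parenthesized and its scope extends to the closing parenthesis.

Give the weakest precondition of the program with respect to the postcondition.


Working backward. After the program, 2*m ≥ 3 must hold.
Before m := 3*m + 7: 6*m ≥ -11
Before havoc g: 6*m ≥ -11
Answer: WP = 6*m ≥ -11


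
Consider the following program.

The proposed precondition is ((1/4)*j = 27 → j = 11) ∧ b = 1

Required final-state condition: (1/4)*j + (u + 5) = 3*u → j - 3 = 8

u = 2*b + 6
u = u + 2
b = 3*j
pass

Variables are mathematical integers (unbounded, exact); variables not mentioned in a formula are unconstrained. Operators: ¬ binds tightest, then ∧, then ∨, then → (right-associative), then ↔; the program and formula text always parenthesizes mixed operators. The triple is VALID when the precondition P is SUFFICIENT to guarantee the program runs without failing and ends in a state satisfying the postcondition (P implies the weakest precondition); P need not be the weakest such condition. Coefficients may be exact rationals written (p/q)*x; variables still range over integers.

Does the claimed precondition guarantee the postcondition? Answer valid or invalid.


Working backward. After the program, the postcondition (1/4)*j + (u + 5) = 3*u → j - 3 = 8 must hold; in canonical form it is (1/4)*j = 2*u - 5 → j = 11.
Before skip: (1/4)*j = 2*u - 5 → j = 11
Before b := 3*j: (1/4)*j = 2*u - 5 → j = 11
Before u := u + 2: (1/4)*j = 2*u - 1 → j = 11
Before u := 2*b + 6: (1/4)*j = 4*b + 11 → j = 11
The weakest precondition is (1/4)*j = 4*b + 11 → j = 11.
Check whether ((1/4)*j = 27 → j = 11) ∧ b = 1 implies it.
Countermodel: at the initial state b = 1, j = 60, the precondition holds but the weakest precondition fails.
Answer: invalid


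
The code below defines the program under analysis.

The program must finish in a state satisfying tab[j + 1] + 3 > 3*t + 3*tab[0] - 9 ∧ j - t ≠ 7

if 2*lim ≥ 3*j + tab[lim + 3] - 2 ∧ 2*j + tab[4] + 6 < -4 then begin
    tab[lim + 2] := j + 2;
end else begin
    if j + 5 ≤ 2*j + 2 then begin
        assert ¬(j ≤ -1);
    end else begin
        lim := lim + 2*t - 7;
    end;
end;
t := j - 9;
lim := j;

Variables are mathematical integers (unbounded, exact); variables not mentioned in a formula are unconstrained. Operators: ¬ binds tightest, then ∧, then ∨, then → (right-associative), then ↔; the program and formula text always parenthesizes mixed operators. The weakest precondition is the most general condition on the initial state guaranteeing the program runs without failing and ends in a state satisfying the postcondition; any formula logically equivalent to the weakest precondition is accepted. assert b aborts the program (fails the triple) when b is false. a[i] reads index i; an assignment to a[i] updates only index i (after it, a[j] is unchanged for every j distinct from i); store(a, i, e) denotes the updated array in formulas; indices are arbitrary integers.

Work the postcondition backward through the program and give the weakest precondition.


Working backward. After the program, the postcondition tab[j + 1] + 3 > 3*t + 3*tab[0] - 9 ∧ j - t ≠ 7 must hold; in canonical form it is tab[j + 1] > 3*tab[0] + 3*t - 12 ∧ j ≠ t + 7.
Before lim := j: tab[j + 1] > 3*tab[0] + 3*t - 12 ∧ j ≠ t + 7
Before t := j - 9: tab[j + 1] > 3*tab[0] + 3*j - 39
Then branch requires store(tab, lim + 2, j + 2)[j + 1] > 3*store(tab, lim + 2, j + 2)[0] + 3*j - 39; else branch requires (j ≥ 3 → ((¬(j ≤ -1)) ∧ tab[j + 1] > 3*tab[0] + 3*j - 39)) ∧ ((¬(j ≥ 3)) → tab[j + 1] > 3*tab[0] + 3*j - 39).
Before the if: ((2*lim ≥ tab[lim + 3] + 3*j - 2 ∧ tab[4] + 2*j < -10) → store(tab, lim + 2, j + 2)[j + 1] > 3*store(tab, lim + 2, j + 2)[0] + 3*j - 39) ∧ ((¬(2*lim ≥ tab[lim + 3] + 3*j - 2 ∧ tab[4] + 2*j < -10)) → ((j ≥ 3 → ((¬(j ≤ -1)) ∧ tab[j + 1] > 3*tab[0] + 3*j - 39)) ∧ ((¬(j ≥ 3)) → tab[j + 1] > 3*tab[0] + 3*j - 39)))
Answer: WP = ((2*lim ≥ tab[lim + 3] + 3*j - 2 ∧ tab[4] + 2*j < -10) → store(tab, lim + 2, j + 2)[j + 1] > 3*store(tab, lim + 2, j + 2)[0] + 3*j - 39) ∧ ((¬(2*lim ≥ tab[lim + 3] + 3*j - 2 ∧ tab[4] + 2*j < -10)) → ((j ≥ 3 → ((¬(j ≤ -1)) ∧ tab[j + 1] > 3*tab[0] + 3*j - 39)) ∧ ((¬(j ≥ 3)) → tab[j + 1] > 3*tab[0] + 3*j - 39)))


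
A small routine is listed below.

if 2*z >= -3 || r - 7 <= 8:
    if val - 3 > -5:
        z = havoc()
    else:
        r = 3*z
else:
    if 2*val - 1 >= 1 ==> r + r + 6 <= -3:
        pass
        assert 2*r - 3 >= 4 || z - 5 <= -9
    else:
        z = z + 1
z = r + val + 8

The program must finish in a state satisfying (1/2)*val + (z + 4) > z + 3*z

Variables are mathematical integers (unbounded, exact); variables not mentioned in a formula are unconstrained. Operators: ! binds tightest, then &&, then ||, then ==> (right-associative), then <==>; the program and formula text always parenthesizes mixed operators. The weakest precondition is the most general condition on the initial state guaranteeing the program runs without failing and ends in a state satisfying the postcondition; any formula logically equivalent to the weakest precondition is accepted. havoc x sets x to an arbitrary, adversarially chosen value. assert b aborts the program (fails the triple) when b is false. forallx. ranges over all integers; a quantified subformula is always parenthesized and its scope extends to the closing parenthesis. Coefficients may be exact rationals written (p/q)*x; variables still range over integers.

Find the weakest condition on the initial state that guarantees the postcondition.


Working backward. After the program, the postcondition (1/2)*val + (z + 4) > z + 3*z must hold; in canonical form it is (1/2)*val > 3*z - 4.
Before z := r + val + 8: 3*r + (5/2)*val < -20
Then branch requires (val > -2 ==> 3*r + (5/2)*val < -20) && ((!(val > -2)) ==> (5/2)*val + 9*z < -20); else branch requires ((2*val >= 2 ==> 2*r <= -9) ==> ((2*r >= 7 || z <= -4) && 3*r + (5/2)*val < -20)) && ((!(2*val >= 2 ==> 2*r <= -9)) ==> 3*r + (5/2)*val < -20).
Before the if: ((2*z >= -3 || r <= 15) ==> ((val > -2 ==> 3*r + (5/2)*val < -20) && ((!(val > -2)) ==> (5/2)*val + 9*z < -20))) && ((!(2*z >= -3 || r <= 15)) ==> (((2*val >= 2 ==> 2*r <= -9) ==> ((2*r >= 7 || z <= -4) && 3*r + (5/2)*val < -20)) && ((!(2*val >= 2 ==> 2*r <= -9)) ==> 3*r + (5/2)*val < -20)))
Answer: WP = ((2*z >= -3 || r <= 15) ==> ((val > -2 ==> 3*r + (5/2)*val < -20) && ((!(val > -2)) ==> (5/2)*val + 9*z < -20))) && ((!(2*z >= -3 || r <= 15)) ==> (((2*val >= 2 ==> 2*r <= -9) ==> ((2*r >= 7 || z <= -4) && 3*r + (5/2)*val < -20)) && ((!(2*val >= 2 ==> 2*r <= -9)) ==> 3*r + (5/2)*val < -20)))


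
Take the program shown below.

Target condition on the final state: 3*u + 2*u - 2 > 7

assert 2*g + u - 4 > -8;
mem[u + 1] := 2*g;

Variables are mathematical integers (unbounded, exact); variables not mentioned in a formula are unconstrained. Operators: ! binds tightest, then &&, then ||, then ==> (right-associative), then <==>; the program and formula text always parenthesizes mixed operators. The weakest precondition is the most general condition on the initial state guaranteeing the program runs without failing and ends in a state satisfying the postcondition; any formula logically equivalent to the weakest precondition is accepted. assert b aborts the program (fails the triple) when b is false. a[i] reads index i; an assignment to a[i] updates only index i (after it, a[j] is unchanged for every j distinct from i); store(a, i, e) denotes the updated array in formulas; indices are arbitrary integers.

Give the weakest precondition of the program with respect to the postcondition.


Working backward. After the program, the postcondition 3*u + 2*u - 2 > 7 must hold; in canonical form it is 5*u > 9.
Before mem[u + 1] := 2*g: 5*u > 9
Before assert 2*g + u - 4 > -8: 2*g + u > -4 && 5*u > 9
Answer: WP = 2*g + u > -4 && 5*u > 9


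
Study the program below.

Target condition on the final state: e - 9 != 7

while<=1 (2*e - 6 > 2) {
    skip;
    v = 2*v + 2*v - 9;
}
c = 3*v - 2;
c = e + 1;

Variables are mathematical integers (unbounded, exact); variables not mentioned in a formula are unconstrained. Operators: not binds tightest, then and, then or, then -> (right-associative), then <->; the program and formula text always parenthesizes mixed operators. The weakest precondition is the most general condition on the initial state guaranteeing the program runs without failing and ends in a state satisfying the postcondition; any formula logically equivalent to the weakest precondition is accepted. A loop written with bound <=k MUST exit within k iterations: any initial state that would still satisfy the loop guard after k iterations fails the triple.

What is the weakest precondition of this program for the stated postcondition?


Working backward. After the program, the postcondition e - 9 != 7 must hold; in canonical form it is e != 16.
Before c := e + 1: e != 16
Before c := 3*v - 2: e != 16
Before the loop (bound <=1), unroll the exhaustion recursion (WP_0 = exit-now case; WP_j = one more guarded iteration, up to j = 1):
  WP_0: (not (2*e > 8)) and e != 16
  WP_1: (2*e > 8 -> ((not (2*e > 8)) and e != 16)) and ((not (2*e > 8)) -> e != 16)
So before the loop: (2*e > 8 -> ((not (2*e > 8)) and e != 16)) and ((not (2*e > 8)) -> e != 16)
Answer: WP = (2*e > 8 -> ((not (2*e > 8)) and e != 16)) and ((not (2*e > 8)) -> e != 16)


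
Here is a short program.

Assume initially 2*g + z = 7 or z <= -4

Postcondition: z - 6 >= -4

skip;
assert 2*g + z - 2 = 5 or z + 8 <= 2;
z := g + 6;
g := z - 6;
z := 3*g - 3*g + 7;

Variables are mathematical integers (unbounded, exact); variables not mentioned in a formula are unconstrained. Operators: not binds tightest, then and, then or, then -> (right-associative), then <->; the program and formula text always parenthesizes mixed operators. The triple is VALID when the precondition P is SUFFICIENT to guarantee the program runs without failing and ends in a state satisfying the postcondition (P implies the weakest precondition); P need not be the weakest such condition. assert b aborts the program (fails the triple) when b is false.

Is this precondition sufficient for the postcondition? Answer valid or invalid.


Working backward. After the program, the postcondition z - 6 >= -4 must hold; in canonical form it is z >= 2.
Before z := 3*g - 3*g + 7: true
Before g := z - 6: true
Before z := g + 6: true
Before assert 2*g + z - 2 = 5 or z + 8 <= 2: 2*g + z = 7 or z <= -6
Before skip: 2*g + z = 7 or z <= -6
The weakest precondition is 2*g + z = 7 or z <= -6.
Check whether 2*g + z = 7 or z <= -4 implies it.
Countermodel: at the initial state g = 6, z = -4, the precondition holds but the weakest precondition fails.
Answer: invalid


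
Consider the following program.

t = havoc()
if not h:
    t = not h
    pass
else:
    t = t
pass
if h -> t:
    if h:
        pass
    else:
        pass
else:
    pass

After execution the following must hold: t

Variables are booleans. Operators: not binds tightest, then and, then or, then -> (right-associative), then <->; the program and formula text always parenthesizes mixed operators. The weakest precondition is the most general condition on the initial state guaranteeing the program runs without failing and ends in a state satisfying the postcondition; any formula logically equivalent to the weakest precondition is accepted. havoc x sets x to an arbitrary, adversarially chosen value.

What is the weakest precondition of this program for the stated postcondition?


Working backward. After the program, t must hold.
Then branch requires (h -> t) and ((not h) -> t); else branch requires t.
Before the if: ((h -> t) -> ((h -> t) and ((not h) -> t))) and ((not (h -> t)) -> t)
Before skip: ((h -> t) -> ((h -> t) and ((not h) -> t))) and ((not (h -> t)) -> t)
Then branch requires (not (h -> (not h))) -> (not h); else branch requires ((h -> t) -> ((h -> t) and ((not h) -> t))) and ((not (h -> t)) -> t).
Before the if: ((not h) -> ((not (h -> (not h))) -> (not h))) and (h -> (((h -> t) -> ((h -> t) and ((not h) -> t))) and ((not (h -> t)) -> t)))
Before havoc t: ((not h) -> ((not (h -> (not h))) -> (not h))) and (not h)
Answer: WP = ((not h) -> ((not (h -> (not h))) -> (not h))) and (not h)


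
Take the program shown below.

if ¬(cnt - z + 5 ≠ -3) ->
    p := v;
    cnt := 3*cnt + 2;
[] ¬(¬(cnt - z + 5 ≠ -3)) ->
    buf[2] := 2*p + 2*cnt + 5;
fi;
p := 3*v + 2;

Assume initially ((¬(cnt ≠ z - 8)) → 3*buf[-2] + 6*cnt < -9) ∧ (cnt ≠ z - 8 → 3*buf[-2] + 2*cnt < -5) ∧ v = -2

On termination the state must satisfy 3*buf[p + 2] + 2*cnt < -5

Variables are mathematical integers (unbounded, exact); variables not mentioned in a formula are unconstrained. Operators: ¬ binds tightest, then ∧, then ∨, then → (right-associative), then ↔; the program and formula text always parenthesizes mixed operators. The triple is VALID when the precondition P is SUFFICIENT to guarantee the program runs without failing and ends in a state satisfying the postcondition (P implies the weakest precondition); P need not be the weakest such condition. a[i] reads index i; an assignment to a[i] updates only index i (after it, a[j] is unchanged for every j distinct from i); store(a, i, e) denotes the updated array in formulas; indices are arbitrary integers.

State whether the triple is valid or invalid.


Working backward. After the program, 3*buf[p + 2] + 2*cnt < -5 must hold.
Before p := 3*v + 2: 3*buf[3*v + 4] + 2*cnt < -5
Then branch requires 3*buf[3*v + 4] + 6*cnt < -9; else branch requires 3*store(buf, 2, 2*cnt + 2*p + 5)[3*v + 4] + 2*cnt < -5.
Before the if: ((¬(cnt ≠ z - 8)) → 3*buf[3*v + 4] + 6*cnt < -9) ∧ (cnt ≠ z - 8 → 3*store(buf, 2, 2*cnt + 2*p + 5)[3*v + 4] + 2*cnt < -5)
The weakest precondition is ((¬(cnt ≠ z - 8)) → 3*buf[3*v + 4] + 6*cnt < -9) ∧ (cnt ≠ z - 8 → 3*store(buf, 2, 2*cnt + 2*p + 5)[3*v + 4] + 2*cnt < -5).
Check whether ((¬(cnt ≠ z - 8)) → 3*buf[-2] + 6*cnt < -9) ∧ (cnt ≠ z - 8 → 3*buf[-2] + 2*cnt < -5) ∧ v = -2 implies it.
Every state satisfying the precondition satisfies the weakest precondition: the implication holds.
Answer: valid


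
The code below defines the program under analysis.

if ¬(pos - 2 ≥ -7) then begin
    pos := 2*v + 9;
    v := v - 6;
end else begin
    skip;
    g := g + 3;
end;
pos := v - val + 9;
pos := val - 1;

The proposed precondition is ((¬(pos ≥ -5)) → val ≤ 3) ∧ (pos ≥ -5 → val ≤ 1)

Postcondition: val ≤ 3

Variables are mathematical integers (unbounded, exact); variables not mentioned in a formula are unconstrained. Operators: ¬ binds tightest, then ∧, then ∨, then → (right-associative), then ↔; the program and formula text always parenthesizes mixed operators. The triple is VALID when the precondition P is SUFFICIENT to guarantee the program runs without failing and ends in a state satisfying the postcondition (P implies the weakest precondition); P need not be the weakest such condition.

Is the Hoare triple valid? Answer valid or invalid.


Working backward. After the program, val ≤ 3 must hold.
Before pos := val - 1: val ≤ 3
Before pos := v - val + 9: val ≤ 3
Then branch requires val ≤ 3; else branch requires val ≤ 3.
Before the if: ((¬(pos ≥ -5)) → val ≤ 3) ∧ (pos ≥ -5 → val ≤ 3)
The weakest precondition is ((¬(pos ≥ -5)) → val ≤ 3) ∧ (pos ≥ -5 → val ≤ 3).
Check whether ((¬(pos ≥ -5)) → val ≤ 3) ∧ (pos ≥ -5 → val ≤ 1) implies it.
Every state satisfying the precondition satisfies the weakest precondition: the implication holds.
Answer: valid


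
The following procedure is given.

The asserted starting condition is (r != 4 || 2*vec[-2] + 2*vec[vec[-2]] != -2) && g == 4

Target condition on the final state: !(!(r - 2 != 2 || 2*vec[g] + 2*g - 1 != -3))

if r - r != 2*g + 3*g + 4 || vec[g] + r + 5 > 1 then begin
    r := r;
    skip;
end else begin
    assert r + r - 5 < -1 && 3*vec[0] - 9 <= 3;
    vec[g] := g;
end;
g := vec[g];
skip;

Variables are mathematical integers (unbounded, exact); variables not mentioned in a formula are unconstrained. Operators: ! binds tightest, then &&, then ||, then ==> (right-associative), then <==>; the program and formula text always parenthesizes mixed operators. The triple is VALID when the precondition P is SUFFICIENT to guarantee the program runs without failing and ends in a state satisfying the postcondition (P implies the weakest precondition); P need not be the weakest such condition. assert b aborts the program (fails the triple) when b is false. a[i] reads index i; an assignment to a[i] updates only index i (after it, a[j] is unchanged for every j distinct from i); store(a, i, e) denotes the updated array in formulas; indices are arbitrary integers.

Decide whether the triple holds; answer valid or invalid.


Working backward. After the program, the postcondition !(!(r - 2 != 2 || 2*vec[g] + 2*g - 1 != -3)) must hold; in canonical form it is r != 4 || 2*vec[g] + 2*g != -2.
Before skip: r != 4 || 2*vec[g] + 2*g != -2
Before g := vec[g]: r != 4 || 2*vec[vec[g]] + 2*vec[g] != -2
Then branch requires r != 4 || 2*vec[vec[g]] + 2*vec[g] != -2; else branch requires 2*r < 4 && 3*vec[0] <= 12 && (r != 4 || 2*store(vec, g, g)[store(vec, g, g)[g]] + 2*store(vec, g, g)[g] != -2).
Before the if: ((5*g != -4 || vec[g] + r > -4) ==> (r != 4 || 2*vec[vec[g]] + 2*vec[g] != -2)) && ((!(5*g != -4 || vec[g] + r > -4)) ==> (2*r < 4 && 3*vec[0] <= 12 && (r != 4 || 2*store(vec, g, g)[store(vec, g, g)[g]] + 2*store(vec, g, g)[g] != -2)))
The weakest precondition is ((5*g != -4 || vec[g] + r > -4) ==> (r != 4 || 2*vec[vec[g]] + 2*vec[g] != -2)) && ((!(5*g != -4 || vec[g] + r > -4)) ==> (2*r < 4 && 3*vec[0] <= 12 && (r != 4 || 2*store(vec, g, g)[store(vec, g, g)[g]] + 2*store(vec, g, g)[g] != -2))).
Check whether (r != 4 || 2*vec[-2] + 2*vec[vec[-2]] != -2) && g == 4 implies it.
Countermodel: at the initial state g = 4, r = 4, vec = {[-15523] = 15521, [-6517] = 6516, [-2] = -15523, [0] = 15521, [4] = -6517, elsewhere 15521}, the precondition holds but the weakest precondition fails.
Answer: invalid


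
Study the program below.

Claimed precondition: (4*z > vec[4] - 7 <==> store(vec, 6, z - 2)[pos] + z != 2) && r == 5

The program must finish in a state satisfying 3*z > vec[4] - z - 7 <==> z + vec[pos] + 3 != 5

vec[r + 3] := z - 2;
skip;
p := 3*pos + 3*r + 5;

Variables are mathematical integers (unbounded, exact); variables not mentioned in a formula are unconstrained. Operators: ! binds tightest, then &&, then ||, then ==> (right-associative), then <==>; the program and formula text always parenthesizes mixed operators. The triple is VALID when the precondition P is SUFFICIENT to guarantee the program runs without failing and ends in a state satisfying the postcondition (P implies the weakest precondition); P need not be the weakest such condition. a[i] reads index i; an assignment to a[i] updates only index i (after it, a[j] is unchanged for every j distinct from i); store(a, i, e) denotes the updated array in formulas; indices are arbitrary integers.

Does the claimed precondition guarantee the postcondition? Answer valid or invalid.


Working backward. After the program, the postcondition 3*z > vec[4] - z - 7 <==> z + vec[pos] + 3 != 5 must hold; in canonical form it is 4*z > vec[4] - 7 <==> vec[pos] + z != 2.
Before p := 3*pos + 3*r + 5: 4*z > vec[4] - 7 <==> vec[pos] + z != 2
Before skip: 4*z > vec[4] - 7 <==> vec[pos] + z != 2
Before vec[r + 3] := z - 2: 4*z > store(vec, r + 3, z - 2)[4] - 7 <==> store(vec, r + 3, z - 2)[pos] + z != 2
The weakest precondition is 4*z > store(vec, r + 3, z - 2)[4] - 7 <==> store(vec, r + 3, z - 2)[pos] + z != 2.
Check whether (4*z > vec[4] - 7 <==> store(vec, 6, z - 2)[pos] + z != 2) && r == 5 implies it.
Countermodel: at the initial state pos = 6, r = 5, vec = {[4] = 15, [6] = -1, [8] = 3, elsewhere 3}, z = 2, the precondition holds but the weakest precondition fails.
Answer: invalid


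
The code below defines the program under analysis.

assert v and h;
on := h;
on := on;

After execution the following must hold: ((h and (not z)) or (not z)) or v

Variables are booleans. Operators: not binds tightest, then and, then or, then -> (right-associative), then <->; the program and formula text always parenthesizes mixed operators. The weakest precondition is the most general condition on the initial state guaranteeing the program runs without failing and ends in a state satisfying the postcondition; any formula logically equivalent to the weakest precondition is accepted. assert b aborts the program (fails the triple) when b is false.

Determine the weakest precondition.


Working backward. After the program, the postcondition ((h and (not z)) or (not z)) or v must hold; in canonical form it is (h and (not z)) or (not z) or v.
Before on := on: (h and (not z)) or (not z) or v
Before on := h: (h and (not z)) or (not z) or v
Before assert v and h: v and h and ((h and (not z)) or (not z) or v)
Answer: WP = v and h and ((h and (not z)) or (not z) or v)


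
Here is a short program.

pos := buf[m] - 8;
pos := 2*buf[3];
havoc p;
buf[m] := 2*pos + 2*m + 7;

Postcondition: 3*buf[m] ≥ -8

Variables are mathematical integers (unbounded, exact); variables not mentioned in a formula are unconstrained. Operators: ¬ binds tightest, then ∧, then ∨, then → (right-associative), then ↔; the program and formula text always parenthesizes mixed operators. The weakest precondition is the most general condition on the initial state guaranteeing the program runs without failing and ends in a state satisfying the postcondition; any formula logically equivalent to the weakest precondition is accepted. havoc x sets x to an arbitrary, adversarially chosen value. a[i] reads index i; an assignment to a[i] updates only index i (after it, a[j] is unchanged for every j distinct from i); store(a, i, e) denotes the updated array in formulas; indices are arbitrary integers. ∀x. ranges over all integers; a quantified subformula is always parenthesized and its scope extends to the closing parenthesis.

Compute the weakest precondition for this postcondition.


Working backward. After the program, 3*buf[m] ≥ -8 must hold.
Before buf[m] := 2*pos + 2*m + 7: 3*store(buf, m, 2*m + 2*pos + 7)[m] ≥ -8
Before havoc p: 3*store(buf, m, 2*m + 2*pos + 7)[m] ≥ -8
Before pos := 2*buf[3]: 3*store(buf, m, 4*buf[3] + 2*m + 7)[m] ≥ -8
Before pos := buf[m] - 8: 3*store(buf, m, 4*buf[3] + 2*m + 7)[m] ≥ -8
Answer: WP = 3*store(buf, m, 4*buf[3] + 2*m + 7)[m] ≥ -8


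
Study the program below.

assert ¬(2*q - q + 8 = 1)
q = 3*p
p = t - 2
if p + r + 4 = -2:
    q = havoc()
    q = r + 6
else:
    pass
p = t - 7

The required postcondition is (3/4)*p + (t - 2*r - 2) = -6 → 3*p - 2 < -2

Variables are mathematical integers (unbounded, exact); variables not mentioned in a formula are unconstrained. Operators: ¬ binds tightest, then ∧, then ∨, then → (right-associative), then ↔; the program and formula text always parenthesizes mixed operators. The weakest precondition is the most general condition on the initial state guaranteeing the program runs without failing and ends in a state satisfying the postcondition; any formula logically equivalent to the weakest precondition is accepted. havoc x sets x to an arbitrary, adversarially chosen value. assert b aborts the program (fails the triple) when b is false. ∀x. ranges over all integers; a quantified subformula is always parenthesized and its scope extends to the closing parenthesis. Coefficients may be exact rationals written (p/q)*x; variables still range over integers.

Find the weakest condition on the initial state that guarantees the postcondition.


Working backward. After the program, the postcondition (3/4)*p + (t - 2*r - 2) = -6 → 3*p - 2 < -2 must hold; in canonical form it is (3/4)*p + t = 2*r - 4 → 3*p < 0.
Before p := t - 7: (7/4)*t = 2*r + 5/4 → 3*t < 21
Then branch requires (7/4)*t = 2*r + 5/4 → 3*t < 21; else branch requires (7/4)*t = 2*r + 5/4 → 3*t < 21.
Before the if: (p + r = -6 → ((7/4)*t = 2*r + 5/4 → 3*t < 21)) ∧ ((¬(p + r = -6)) → ((7/4)*t = 2*r + 5/4 → 3*t < 21))
Before p := t - 2: (r + t = -4 → ((7/4)*t = 2*r + 5/4 → 3*t < 21)) ∧ ((¬(r + t = -4)) → ((7/4)*t = 2*r + 5/4 → 3*t < 21))
Before q := 3*p: (r + t = -4 → ((7/4)*t = 2*r + 5/4 → 3*t < 21)) ∧ ((¬(r + t = -4)) → ((7/4)*t = 2*r + 5/4 → 3*t < 21))
Before assert ¬(2*q - q + 8 = 1): (¬(q = -7)) ∧ (r + t = -4 → ((7/4)*t = 2*r + 5/4 → 3*t < 21)) ∧ ((¬(r + t = -4)) → ((7/4)*t = 2*r + 5/4 → 3*t < 21))
Answer: WP = (¬(q = -7)) ∧ (r + t = -4 → ((7/4)*t = 2*r + 5/4 → 3*t < 21)) ∧ ((¬(r + t = -4)) → ((7/4)*t = 2*r + 5/4 → 3*t < 21))


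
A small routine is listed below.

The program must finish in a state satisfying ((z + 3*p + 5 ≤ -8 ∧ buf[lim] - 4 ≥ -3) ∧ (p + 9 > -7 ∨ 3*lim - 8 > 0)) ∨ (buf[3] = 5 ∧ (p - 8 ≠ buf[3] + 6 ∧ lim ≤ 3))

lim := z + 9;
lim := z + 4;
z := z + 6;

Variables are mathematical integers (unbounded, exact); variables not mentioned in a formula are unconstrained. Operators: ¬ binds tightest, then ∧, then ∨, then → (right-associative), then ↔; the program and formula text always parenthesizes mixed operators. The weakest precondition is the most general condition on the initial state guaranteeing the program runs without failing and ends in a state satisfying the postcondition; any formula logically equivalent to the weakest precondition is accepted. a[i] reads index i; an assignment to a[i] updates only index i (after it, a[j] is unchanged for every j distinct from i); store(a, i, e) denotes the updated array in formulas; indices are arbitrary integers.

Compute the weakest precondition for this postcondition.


Working backward. After the program, the postcondition ((z + 3*p + 5 ≤ -8 ∧ buf[lim] - 4 ≥ -3) ∧ (p + 9 > -7 ∨ 3*lim - 8 > 0)) ∨ (buf[3] = 5 ∧ (p - 8 ≠ buf[3] + 6 ∧ lim ≤ 3)) must hold; in canonical form it is (3*p + z ≤ -13 ∧ buf[lim] ≥ 1 ∧ (p > -16 ∨ 3*lim > 8)) ∨ (buf[3] = 5 ∧ p ≠ buf[3] + 14 ∧ lim ≤ 3).
Before z := z + 6: (3*p + z ≤ -19 ∧ buf[lim] ≥ 1 ∧ (p > -16 ∨ 3*lim > 8)) ∨ (buf[3] = 5 ∧ p ≠ buf[3] + 14 ∧ lim ≤ 3)
Before lim := z + 4: (3*p + z ≤ -19 ∧ buf[z + 4] ≥ 1 ∧ (p > -16 ∨ 3*z > -4)) ∨ (buf[3] = 5 ∧ p ≠ buf[3] + 14 ∧ z ≤ -1)
Before lim := z + 9: (3*p + z ≤ -19 ∧ buf[z + 4] ≥ 1 ∧ (p > -16 ∨ 3*z > -4)) ∨ (buf[3] = 5 ∧ p ≠ buf[3] + 14 ∧ z ≤ -1)
Answer: WP = (3*p + z ≤ -19 ∧ buf[z + 4] ≥ 1 ∧ (p > -16 ∨ 3*z > -4)) ∨ (buf[3] = 5 ∧ p ≠ buf[3] + 14 ∧ z ≤ -1)


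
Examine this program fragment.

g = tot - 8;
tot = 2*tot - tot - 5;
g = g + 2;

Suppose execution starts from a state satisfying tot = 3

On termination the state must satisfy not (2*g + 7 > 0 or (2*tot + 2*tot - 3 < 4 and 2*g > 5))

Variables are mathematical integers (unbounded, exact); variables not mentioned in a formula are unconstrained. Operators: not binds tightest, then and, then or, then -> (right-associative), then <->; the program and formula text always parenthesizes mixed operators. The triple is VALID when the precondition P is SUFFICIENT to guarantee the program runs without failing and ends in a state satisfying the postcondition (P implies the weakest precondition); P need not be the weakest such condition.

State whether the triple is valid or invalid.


Working backward. After the program, the postcondition not (2*g + 7 > 0 or (2*tot + 2*tot - 3 < 4 and 2*g > 5)) must hold; in canonical form it is not (2*g > -7 or (4*tot < 7 and 2*g > 5)).
Before g := g + 2: not (2*g > -11 or (4*tot < 7 and 2*g > 1))
Before tot := 2*tot - tot - 5: not (2*g > -11 or (4*tot < 27 and 2*g > 1))
Before g := tot - 8: not (2*tot > 5 or (4*tot < 27 and 2*tot > 17))
The weakest precondition is not (2*tot > 5 or (4*tot < 27 and 2*tot > 17)).
Check whether tot = 3 implies it.
Countermodel: at the initial state tot = 3, the precondition holds but the weakest precondition fails.
Answer: invalid
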